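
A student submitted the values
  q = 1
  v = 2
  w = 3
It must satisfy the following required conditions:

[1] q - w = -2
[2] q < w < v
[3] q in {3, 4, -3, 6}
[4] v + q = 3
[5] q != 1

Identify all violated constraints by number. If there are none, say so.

[1] q - w = 1 - 3 = -2 — OK.
[2] values 1, 3, 2; w = 3 is not < v = 2 — violated.
[3] q = 1 is not in {3, 4, -3, 6} — violated.
[4] v + q = 2 + 1 = 3 — OK.
[5] q = 1, but 1 is required to differ — violated.

Constraints 2, 3, 5 are violated.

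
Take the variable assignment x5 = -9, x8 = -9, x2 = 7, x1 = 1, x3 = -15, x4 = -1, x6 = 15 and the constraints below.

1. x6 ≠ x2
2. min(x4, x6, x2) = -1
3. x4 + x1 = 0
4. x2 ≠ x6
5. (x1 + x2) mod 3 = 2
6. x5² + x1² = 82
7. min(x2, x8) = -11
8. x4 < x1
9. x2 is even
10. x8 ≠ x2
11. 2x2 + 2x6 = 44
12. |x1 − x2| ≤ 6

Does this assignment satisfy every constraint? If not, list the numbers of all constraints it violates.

No — constraints 7 and 9 are not satisfied.

1. x6 = 15, x2 = 7; distinct — satisfied.
2. min(-1, 15, 7) = -1 — satisfied.
3. x4 + x1 = -1 + 1 = 0 — satisfied.
4. x2 = 7, x6 = 15; distinct — satisfied.
5. x1 + x2 = 8; 8 mod 3 = 2 — satisfied.
6. x5² + x1² = (-9)² + 1² = 81 + 1 = 82 — satisfied.
7. min(7, -9) = -9, not -11 — violated.
8. x4 = -1, x1 = 1; -1 < 1 — satisfied.
9. x2 = 7 is odd — violated.
10. x8 = -9, x2 = 7; distinct — satisfied.
11. 2x2 + 2x6 = 2(7) + 2(15) = 44 — satisfied.
12. |1 − 7| = 6; 6 ≤ 6 — satisfied.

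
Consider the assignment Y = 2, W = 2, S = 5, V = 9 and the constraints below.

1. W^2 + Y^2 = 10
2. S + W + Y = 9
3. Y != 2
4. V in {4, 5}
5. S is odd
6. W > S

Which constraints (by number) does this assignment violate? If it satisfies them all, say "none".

1. W^2 + Y^2 = 2^2 + 2^2 = 4 + 4 = 8, not 10 — violated.
2. S + W + Y = 5 + 2 + 2 = 9 — OK.
3. Y = 2, but 2 is required to differ — violated.
4. V = 9 is not in {4, 5} — violated.
5. S = 5 is odd — OK.
6. W = 2, S = 5; 2 ≤ 5 (want >) — violated.

Constraints 1, 3, 4, and 6 are violated.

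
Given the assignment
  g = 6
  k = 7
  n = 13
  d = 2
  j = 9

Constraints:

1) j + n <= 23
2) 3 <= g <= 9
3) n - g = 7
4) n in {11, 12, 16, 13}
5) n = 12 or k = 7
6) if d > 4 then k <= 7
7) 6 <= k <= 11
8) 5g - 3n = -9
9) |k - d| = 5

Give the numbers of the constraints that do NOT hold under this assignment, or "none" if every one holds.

The assignment satisfies every constraint.

1) j + n = 9 + 13 = 22; 22 ≤ 23  ✓
2) g = 6 lies in [3, 9]  ✓
3) n - g = 13 - 6 = 7  ✓
4) n = 13 is in {11, 12, 16, 13}  ✓
5) n = 13 ≠ 12, but k = 7 = 7 (second disjunct)  ✓
6) d = 2, not > 4; antecedent false, conditional vacuously true  ✓
7) k = 7 lies in [6, 11]  ✓
8) 5g - 3n = 5(6) - 3(13) = -9  ✓
9) |7 - 2| = 5  ✓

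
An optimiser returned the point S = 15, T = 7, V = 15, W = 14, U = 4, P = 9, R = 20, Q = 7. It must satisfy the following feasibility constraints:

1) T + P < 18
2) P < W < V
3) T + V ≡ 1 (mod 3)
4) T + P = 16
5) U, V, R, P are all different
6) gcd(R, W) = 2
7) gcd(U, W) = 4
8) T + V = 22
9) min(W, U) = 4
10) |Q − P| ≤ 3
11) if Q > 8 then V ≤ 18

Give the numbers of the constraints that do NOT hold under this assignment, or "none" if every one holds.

1) T + P = 7 + 9 = 16; 16 < 18 — holds.
2) values 9 < 14 < 15 — holds.
3) T + V = 22; 22 mod 3 = 1 — holds.
4) T + P = 7 + 9 = 16 — holds.
5) values 4, 15, 20, 9 are pairwise distinct — holds.
6) gcd(20, 14) = 2 — holds.
7) gcd(4, 14) = 2, not 4 — does not hold.
8) T + V = 7 + 15 = 22 — holds.
9) min(14, 4) = 4 — holds.
10) |7 − 9| = 2; 2 ≤ 3 — holds.
11) Q = 7, not > 8; antecedent false, conditional vacuously true — holds.

No — constraint 7 is not satisfied.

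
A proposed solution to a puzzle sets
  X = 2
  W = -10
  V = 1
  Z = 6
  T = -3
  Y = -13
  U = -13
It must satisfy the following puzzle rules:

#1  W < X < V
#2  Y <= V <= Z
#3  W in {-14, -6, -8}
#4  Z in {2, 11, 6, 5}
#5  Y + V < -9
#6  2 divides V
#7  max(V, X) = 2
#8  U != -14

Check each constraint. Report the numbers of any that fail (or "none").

#1 values -10, 2, 1; X = 2 is not < V = 1 — fails.
#2 values -13 <= 1 <= 6 — holds.
#3 W = -10 is not in {-14, -6, -8} — fails.
#4 Z = 6 is in {2, 11, 6, 5} — holds.
#5 Y + V = -13 + 1 = -12; -12 < -9 — holds.
#6 1 = 2*0 + 1, so 2 does not divide 1 — fails.
#7 max(1, 2) = 2 — holds.
#8 U = -13, and -13 ≠ -14 — holds.

Violated: 1, 3, 6.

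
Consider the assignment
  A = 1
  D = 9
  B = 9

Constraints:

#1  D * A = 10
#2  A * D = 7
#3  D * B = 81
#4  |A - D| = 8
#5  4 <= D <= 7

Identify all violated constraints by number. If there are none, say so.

Violated: 1, 2, and 5.

#1 D * A = 9 * 1 = 9, not 10 — violated.
#2 A * D = 1 * 9 = 9, not 7 — violated.
#3 D * B = 9 * 9 = 81 — OK.
#4 |1 - 9| = 8 — OK.
#5 D = 9 is outside [4, 7] — violated.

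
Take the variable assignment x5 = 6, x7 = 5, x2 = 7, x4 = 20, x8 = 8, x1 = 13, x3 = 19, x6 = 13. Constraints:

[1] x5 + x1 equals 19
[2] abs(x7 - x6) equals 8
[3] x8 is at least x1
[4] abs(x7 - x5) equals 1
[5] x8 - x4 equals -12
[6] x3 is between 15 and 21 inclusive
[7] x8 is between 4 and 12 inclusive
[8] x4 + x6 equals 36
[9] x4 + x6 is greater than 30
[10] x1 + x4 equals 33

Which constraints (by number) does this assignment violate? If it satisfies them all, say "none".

Constraints 3, 8 are violated.

[1] x5 + x1 = 6 + 13 = 19  true
[2] abs(5 - 13) = 8  true
[3] x8 = 8, x1 = 13; 8 < 13 (want ≥)  false
[4] abs(5 - 6) = 1  true
[5] x8 - x4 = 8 - 20 = -12  true
[6] x3 = 19 lies in [15, 21]  true
[7] x8 = 8 lies in [4, 12]  true
[8] x4 + x6 = 20 + 13 = 33, not 36  false
[9] x4 + x6 = 20 + 13 = 33; 33 > 30  true
[10] x1 + x4 = 13 + 20 = 33  true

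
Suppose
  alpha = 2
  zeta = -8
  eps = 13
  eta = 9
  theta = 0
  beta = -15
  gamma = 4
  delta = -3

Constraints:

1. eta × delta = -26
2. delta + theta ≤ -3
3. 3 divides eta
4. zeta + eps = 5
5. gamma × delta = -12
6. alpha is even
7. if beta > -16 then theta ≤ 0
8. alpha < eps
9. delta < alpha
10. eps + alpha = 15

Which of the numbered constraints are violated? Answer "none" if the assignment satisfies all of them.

1. eta × delta = 9 × (-3) = -27, not -26 — violated.
2. delta + theta = -3 + 0 = -3; -3 ≤ -3 — OK.
3. 9 / 3 = 3, so 3 divides 9 — OK.
4. zeta + eps = -8 + 13 = 5 — OK.
5. gamma × delta = 4 × (-3) = -12 — OK.
6. alpha = 2 is even — OK.
7. beta = -15 > -16, so we need theta ≤ 0; theta = 0 ≤ 0 — OK.
8. alpha = 2, eps = 13; 2 < 13 — OK.
9. delta = -3, alpha = 2; -3 < 2 — OK.
10. eps + alpha = 13 + 2 = 15 — OK.

No — constraint 1 is not satisfied.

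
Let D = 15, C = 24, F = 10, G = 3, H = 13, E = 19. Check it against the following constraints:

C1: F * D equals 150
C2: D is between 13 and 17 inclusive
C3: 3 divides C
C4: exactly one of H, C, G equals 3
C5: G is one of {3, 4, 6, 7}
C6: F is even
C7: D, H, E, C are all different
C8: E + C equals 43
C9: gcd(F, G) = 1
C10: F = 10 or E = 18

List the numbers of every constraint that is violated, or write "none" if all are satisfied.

C1: F * D = 10 * 15 = 150 — satisfied.
C2: D = 15 lies in [13, 17] — satisfied.
C3: 24 / 3 = 8, so 3 divides 24 — satisfied.
C4: H=13, C=24, G=3; 1 of them equals 3 — satisfied.
C5: G = 3 is in {3, 4, 6, 7} — satisfied.
C6: F = 10 is even — satisfied.
C7: values 15, 13, 19, 24 are pairwise distinct — satisfied.
C8: E + C = 19 + 24 = 43 — satisfied.
C9: gcd(10, 3) = 1 — satisfied.
C10: F = 10 = 10 (first disjunct) — satisfied.

Yes — all constraints hold.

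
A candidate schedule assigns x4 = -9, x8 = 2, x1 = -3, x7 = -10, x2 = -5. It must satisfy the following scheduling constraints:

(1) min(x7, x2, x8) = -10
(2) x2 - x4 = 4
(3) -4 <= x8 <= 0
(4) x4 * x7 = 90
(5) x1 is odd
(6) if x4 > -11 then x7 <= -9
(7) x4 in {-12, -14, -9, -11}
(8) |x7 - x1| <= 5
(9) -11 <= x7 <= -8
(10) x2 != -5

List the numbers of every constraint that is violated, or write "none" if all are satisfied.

(1) min(-10, -5, 2) = -10 — satisfied.
(2) x2 - x4 = -5 - (-9) = 4 — satisfied.
(3) x8 = 2 is outside [-4, 0] — violated.
(4) x4 * x7 = -9 * (-10) = 90 — satisfied.
(5) x1 = -3 is odd — satisfied.
(6) x4 = -9 > -11, so we need x7 ≤ -9; x7 = -10 ≤ -9 — satisfied.
(7) x4 = -9 is in {-12, -14, -9, -11} — satisfied.
(8) |-10 - (-3)| = 7; 7 > 5, exceeds bound 5 — violated.
(9) x7 = -10 lies in [-11, -8] — satisfied.
(10) x2 = -5, but -5 is required to differ — violated.

The assignment fails constraints 3, 8, 10.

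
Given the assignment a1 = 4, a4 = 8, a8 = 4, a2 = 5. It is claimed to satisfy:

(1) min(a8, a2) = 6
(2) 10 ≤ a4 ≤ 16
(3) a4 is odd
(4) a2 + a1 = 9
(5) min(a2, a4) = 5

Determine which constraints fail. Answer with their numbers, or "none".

The assignment fails constraints 1, 2, and 3.

(1) min(4, 5) = 4, not 6  fails
(2) a4 = 8 is outside [10, 16]  fails
(3) a4 = 8 is even  fails
(4) a2 + a1 = 5 + 4 = 9  holds
(5) min(5, 8) = 5  holds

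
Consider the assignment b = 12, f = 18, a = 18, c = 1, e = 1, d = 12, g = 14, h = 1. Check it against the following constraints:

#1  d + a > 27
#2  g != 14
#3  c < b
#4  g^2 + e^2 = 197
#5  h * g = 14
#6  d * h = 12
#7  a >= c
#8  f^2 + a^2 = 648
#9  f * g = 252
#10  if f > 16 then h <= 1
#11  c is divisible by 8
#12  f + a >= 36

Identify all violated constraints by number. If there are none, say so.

#1 d + a = 12 + 18 = 30; 30 > 27 — OK.
#2 g = 14, but 14 is required to differ — violated.
#3 c = 1, b = 12; 1 < 12 — OK.
#4 g^2 + e^2 = 14^2 + 1^2 = 196 + 1 = 197 — OK.
#5 h * g = 1 * 14 = 14 — OK.
#6 d * h = 12 * 1 = 12 — OK.
#7 a = 18, c = 1; 18 ≥ 1 — OK.
#8 f^2 + a^2 = 18^2 + 18^2 = 324 + 324 = 648 — OK.
#9 f * g = 18 * 14 = 252 — OK.
#10 f = 18 > 16, so we need h ≤ 1; h = 1 ≤ 1 — OK.
#11 1 = 8*0 + 1, so 8 does not divide 1 — violated.
#12 f + a = 18 + 18 = 36; 36 ≥ 36 — OK.

No — constraints 2, 11 are not satisfied.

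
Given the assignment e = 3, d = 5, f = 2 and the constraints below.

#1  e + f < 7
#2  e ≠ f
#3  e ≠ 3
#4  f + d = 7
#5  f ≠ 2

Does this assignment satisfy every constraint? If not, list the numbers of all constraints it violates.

#1 e + f = 3 + 2 = 5; 5 < 7 — OK.
#2 e = 3, f = 2; distinct — OK.
#3 e = 3, but 3 is required to differ — violated.
#4 f + d = 2 + 5 = 7 — OK.
#5 f = 2, but 2 is required to differ — violated.

No — constraints 3 and 5 are not satisfied.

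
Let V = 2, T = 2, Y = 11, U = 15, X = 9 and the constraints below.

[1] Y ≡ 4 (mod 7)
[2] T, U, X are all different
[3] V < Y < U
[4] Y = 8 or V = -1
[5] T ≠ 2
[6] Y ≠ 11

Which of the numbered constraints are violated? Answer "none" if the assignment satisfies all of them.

No — constraints 4, 5, and 6 are not satisfied.

[1] 11 mod 7 = 4  ✔
[2] values 2, 15, 9 are pairwise distinct  ✔
[3] values 2 < 11 < 15  ✔
[4] Y = 11 ≠ 8 and V = 2 ≠ -1; both disjuncts false  ✘
[5] T = 2, but 2 is required to differ  ✘
[6] Y = 11, but 11 is required to differ  ✘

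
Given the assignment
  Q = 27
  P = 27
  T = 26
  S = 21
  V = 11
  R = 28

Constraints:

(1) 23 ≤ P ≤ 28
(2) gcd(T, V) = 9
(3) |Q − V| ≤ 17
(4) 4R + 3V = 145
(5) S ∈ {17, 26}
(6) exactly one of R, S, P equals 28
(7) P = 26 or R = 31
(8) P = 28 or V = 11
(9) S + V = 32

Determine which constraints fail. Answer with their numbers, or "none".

(1) P = 27 lies in [23, 28] — satisfied.
(2) gcd(26, 11) = 1, not 9 — violated.
(3) |27 − 11| = 16; 16 ≤ 17 — satisfied.
(4) 4R + 3V = 4(28) + 3(11) = 145 — satisfied.
(5) S = 21 is not in {17, 26} — violated.
(6) R=28, S=21, P=27; 1 of them equals 28 — satisfied.
(7) P = 27 ≠ 26 and R = 28 ≠ 31; both disjuncts false — violated.
(8) P = 27 ≠ 28, but V = 11 = 11 (second disjunct) — satisfied.
(9) S + V = 21 + 11 = 32 — satisfied.

No — constraints 2, 5, and 7 are not satisfied.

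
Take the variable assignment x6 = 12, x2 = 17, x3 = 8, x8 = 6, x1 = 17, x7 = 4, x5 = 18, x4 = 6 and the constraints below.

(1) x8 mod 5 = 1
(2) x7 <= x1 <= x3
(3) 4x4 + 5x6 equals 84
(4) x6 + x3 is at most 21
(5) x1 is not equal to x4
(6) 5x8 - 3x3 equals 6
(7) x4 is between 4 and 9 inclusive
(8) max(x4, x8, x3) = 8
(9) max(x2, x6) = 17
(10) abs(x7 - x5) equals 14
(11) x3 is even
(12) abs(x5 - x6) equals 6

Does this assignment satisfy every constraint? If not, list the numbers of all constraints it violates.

(1) 6 mod 5 = 1  holds
(2) values 4, 17, 8; x1 = 17 is not <= x3 = 8  fails
(3) 4x4 + 5x6 = 4(6) + 5(12) = 84  holds
(4) x6 + x3 = 12 + 8 = 20; 20 ≤ 21  holds
(5) x1 = 17, x4 = 6; distinct  holds
(6) 5x8 - 3x3 = 5(6) - 3(8) = 6  holds
(7) x4 = 6 lies in [4, 9]  holds
(8) max(6, 6, 8) = 8  holds
(9) max(17, 12) = 17  holds
(10) abs(4 - 18) = 14  holds
(11) x3 = 8 is even  holds
(12) abs(18 - 12) = 6  holds

The assignment fails constraint 2.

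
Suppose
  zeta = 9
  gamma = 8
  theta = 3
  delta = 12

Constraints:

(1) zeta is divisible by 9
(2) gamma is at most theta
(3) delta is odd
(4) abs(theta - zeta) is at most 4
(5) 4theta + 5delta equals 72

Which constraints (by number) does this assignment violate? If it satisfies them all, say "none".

(1) 9 / 9 = 1, so 9 divides 9 — holds.
(2) gamma = 8, theta = 3; 8 > 3 (want ≤) — does not hold.
(3) delta = 12 is even — does not hold.
(4) abs(3 - 9) = 6; 6 > 4, exceeds bound 4 — does not hold.
(5) 4theta + 5delta = 4(3) + 5(12) = 72 — holds.

The assignment fails constraints 2, 3, and 4.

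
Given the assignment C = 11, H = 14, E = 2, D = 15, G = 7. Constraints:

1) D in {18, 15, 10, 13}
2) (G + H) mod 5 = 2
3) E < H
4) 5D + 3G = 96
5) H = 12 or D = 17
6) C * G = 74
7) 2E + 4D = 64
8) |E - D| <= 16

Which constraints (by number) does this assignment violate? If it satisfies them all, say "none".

1) D = 15 is in {18, 15, 10, 13} — holds.
2) G + H = 21; 21 mod 5 = 1, not 2 — does not hold.
3) E = 2, H = 14; 2 < 14 — holds.
4) 5D + 3G = 5(15) + 3(7) = 96 — holds.
5) H = 14 ≠ 12 and D = 15 ≠ 17; both disjuncts false — does not hold.
6) C * G = 11 * 7 = 77, not 74 — does not hold.
7) 2E + 4D = 2(2) + 4(15) = 64 — holds.
8) |2 - 15| = 13; 13 ≤ 16 — holds.

Constraints 2, 5, and 6 are violated.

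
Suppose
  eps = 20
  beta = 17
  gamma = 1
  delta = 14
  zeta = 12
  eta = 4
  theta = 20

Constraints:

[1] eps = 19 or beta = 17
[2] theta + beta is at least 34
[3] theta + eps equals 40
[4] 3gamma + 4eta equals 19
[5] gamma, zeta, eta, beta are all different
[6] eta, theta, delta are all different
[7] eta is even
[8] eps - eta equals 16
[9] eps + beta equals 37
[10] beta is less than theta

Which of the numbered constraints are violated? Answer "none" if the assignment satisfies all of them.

[1] eps = 20 ≠ 19, but beta = 17 = 17 (second disjunct) — holds.
[2] theta + beta = 20 + 17 = 37; 37 ≥ 34 — holds.
[3] theta + eps = 20 + 20 = 40 — holds.
[4] 3gamma + 4eta = 3(1) + 4(4) = 19 — holds.
[5] values 1, 12, 4, 17 are pairwise distinct — holds.
[6] values 4, 20, 14 are pairwise distinct — holds.
[7] eta = 4 is even — holds.
[8] eps - eta = 20 - 4 = 16 — holds.
[9] eps + beta = 20 + 17 = 37 — holds.
[10] beta = 17, theta = 20; 17 < 20 — holds.

No violations.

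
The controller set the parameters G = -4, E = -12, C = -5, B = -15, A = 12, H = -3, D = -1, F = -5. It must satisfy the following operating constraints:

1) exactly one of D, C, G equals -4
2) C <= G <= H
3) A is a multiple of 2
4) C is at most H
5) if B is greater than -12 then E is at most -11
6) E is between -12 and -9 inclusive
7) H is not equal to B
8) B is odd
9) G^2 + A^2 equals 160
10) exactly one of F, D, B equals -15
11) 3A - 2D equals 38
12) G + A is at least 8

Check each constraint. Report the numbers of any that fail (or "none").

1) D=-1, C=-5, G=-4; 1 of them equals -4  yes
2) values -5 <= -4 <= -3  yes
3) 12 / 2 = 6, so 2 divides 12  yes
4) C = -5, H = -3; -5 ≤ -3  yes
5) B = -15, not > -12; antecedent false, conditional vacuously true  yes
6) E = -12 lies in [-12, -9]  yes
7) H = -3, B = -15; distinct  yes
8) B = -15 is odd  yes
9) G^2 + A^2 = (-4)^2 + 12^2 = 16 + 144 = 160  yes
10) F=-5, D=-1, B=-15; 1 of them equals -15  yes
11) 3A - 2D = 3(12) - 2(-1) = 38  yes
12) G + A = -4 + 12 = 8; 8 ≥ 8  yes

Yes — all constraints hold.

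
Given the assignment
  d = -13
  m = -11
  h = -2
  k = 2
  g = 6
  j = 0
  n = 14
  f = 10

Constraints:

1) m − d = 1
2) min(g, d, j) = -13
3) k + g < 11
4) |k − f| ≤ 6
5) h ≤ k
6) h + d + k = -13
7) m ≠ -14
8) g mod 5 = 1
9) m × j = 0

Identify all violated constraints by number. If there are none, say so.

1) m − d = -11 − (-13) = 2, not 1 — fails.
2) min(6, -13, 0) = -13 — holds.
3) k + g = 2 + 6 = 8; 8 < 11 — holds.
4) |2 − 10| = 8; 8 > 6, exceeds bound 6 — fails.
5) h = -2, k = 2; -2 ≤ 2 — holds.
6) h + d + k = -2 + (-13) + 2 = -13 — holds.
7) m = -11, and -11 ≠ -14 — holds.
8) 6 mod 5 = 1 — holds.
9) m × j = -11 × 0 = 0 — holds.

Violated: 1, 4.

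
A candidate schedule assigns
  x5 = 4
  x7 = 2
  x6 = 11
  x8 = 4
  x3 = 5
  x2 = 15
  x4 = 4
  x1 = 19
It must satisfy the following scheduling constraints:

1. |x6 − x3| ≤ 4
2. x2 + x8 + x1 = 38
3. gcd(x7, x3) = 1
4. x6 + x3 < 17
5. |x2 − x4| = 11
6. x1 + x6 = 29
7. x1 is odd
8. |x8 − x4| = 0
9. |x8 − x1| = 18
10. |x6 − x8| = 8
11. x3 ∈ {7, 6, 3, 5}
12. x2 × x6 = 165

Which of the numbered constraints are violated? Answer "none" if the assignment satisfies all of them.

1. |11 − 5| = 6; 6 > 4, exceeds bound 4 — violated.
2. x2 + x8 + x1 = 15 + 4 + 19 = 38 — OK.
3. gcd(2, 5) = 1 — OK.
4. x6 + x3 = 11 + 5 = 16; 16 < 17 — OK.
5. |15 − 4| = 11 — OK.
6. x1 + x6 = 19 + 11 = 30, not 29 — violated.
7. x1 = 19 is odd — OK.
8. |4 − 4| = 0 — OK.
9. |4 − 19| = 15, not 18 — violated.
10. |11 − 4| = 7, not 8 — violated.
11. x3 = 5 is in {7, 6, 3, 5} — OK.
12. x2 × x6 = 15 × 11 = 165 — OK.

Violated: 1, 6, 9, and 10.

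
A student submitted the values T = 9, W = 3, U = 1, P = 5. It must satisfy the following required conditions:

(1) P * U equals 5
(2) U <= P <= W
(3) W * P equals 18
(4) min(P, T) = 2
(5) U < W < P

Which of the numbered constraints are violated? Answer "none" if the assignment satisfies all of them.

(1) P * U = 5 * 1 = 5  OK
(2) values 1, 5, 3; P = 5 is not <= W = 3  FAIL
(3) W * P = 3 * 5 = 15, not 18  FAIL
(4) min(5, 9) = 5, not 2  FAIL
(5) values 1 < 3 < 5  OK

No — constraints 2, 3, and 4 are not satisfied.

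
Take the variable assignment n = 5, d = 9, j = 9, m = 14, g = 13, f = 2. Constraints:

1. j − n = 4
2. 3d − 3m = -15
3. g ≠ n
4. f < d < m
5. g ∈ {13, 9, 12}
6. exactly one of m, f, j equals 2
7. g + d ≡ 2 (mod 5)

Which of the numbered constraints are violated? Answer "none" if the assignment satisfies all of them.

1. j − n = 9 − 5 = 4  OK
2. 3d − 3m = 3(9) − 3(14) = -15  OK
3. g = 13, n = 5; distinct  OK
4. values 2 < 9 < 14  OK
5. g = 13 is in {13, 9, 12}  OK
6. m=14, f=2, j=9; 1 of them equals 2  OK
7. g + d = 22; 22 mod 5 = 2  OK

All constraints are satisfied.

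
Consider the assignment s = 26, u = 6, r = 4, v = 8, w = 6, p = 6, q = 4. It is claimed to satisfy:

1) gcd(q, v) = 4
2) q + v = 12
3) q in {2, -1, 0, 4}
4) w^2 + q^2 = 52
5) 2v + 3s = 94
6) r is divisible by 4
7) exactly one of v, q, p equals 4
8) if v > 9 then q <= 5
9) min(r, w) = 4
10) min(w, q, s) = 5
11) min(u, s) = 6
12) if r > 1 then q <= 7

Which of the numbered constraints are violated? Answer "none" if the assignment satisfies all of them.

1) gcd(4, 8) = 4  true
2) q + v = 4 + 8 = 12  true
3) q = 4 is in {2, -1, 0, 4}  true
4) w^2 + q^2 = 6^2 + 4^2 = 36 + 16 = 52  true
5) 2v + 3s = 2(8) + 3(26) = 94  true
6) 4 / 4 = 1, so 4 divides 4  true
7) v=8, q=4, p=6; 1 of them equals 4  true
8) v = 8, not > 9; antecedent false, conditional vacuously true  true
9) min(4, 6) = 4  true
10) min(6, 4, 26) = 4, not 5  false
11) min(6, 26) = 6  true
12) r = 4 > 1, so we need q ≤ 7; q = 4 ≤ 7  true

Constraint 10 does not hold.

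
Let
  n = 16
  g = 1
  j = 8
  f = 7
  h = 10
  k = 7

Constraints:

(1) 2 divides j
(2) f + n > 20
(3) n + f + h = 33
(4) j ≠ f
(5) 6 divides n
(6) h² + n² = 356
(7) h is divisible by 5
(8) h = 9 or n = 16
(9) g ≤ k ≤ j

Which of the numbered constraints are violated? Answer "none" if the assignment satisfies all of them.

Violated: 5.

(1) 8 / 2 = 4, so 2 divides 8 — OK.
(2) f + n = 7 + 16 = 23; 23 > 20 — OK.
(3) n + f + h = 16 + 7 + 10 = 33 — OK.
(4) j = 8, f = 7; distinct — OK.
(5) 16 = 6×2 + 4, so 6 does not divide 16 — violated.
(6) h² + n² = 10² + 16² = 100 + 256 = 356 — OK.
(7) 10 / 5 = 2, so 5 divides 10 — OK.
(8) h = 10 ≠ 9, but n = 16 = 16 (second disjunct) — OK.
(9) values 1 ≤ 7 ≤ 8 — OK.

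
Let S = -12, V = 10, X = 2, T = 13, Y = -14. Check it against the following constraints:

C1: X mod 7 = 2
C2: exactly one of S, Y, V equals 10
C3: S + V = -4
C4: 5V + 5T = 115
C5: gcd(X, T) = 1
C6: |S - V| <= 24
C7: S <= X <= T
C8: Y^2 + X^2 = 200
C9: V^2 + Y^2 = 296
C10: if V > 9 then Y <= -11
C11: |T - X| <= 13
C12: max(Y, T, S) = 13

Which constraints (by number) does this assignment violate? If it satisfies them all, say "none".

Constraint 3 does not hold.

C1: 2 mod 7 = 2 — OK.
C2: S=-12, Y=-14, V=10; 1 of them equals 10 — OK.
C3: S + V = -12 + 10 = -2, not -4 — violated.
C4: 5V + 5T = 5(10) + 5(13) = 115 — OK.
C5: gcd(2, 13) = 1 — OK.
C6: |-12 - 10| = 22; 22 ≤ 24 — OK.
C7: values -12 <= 2 <= 13 — OK.
C8: Y^2 + X^2 = (-14)^2 + 2^2 = 196 + 4 = 200 — OK.
C9: V^2 + Y^2 = 10^2 + (-14)^2 = 100 + 196 = 296 — OK.
C10: V = 10 > 9, so we need Y ≤ -11; Y = -14 ≤ -11 — OK.
C11: |13 - 2| = 11; 11 ≤ 13 — OK.
C12: max(-14, 13, -12) = 13 — OK.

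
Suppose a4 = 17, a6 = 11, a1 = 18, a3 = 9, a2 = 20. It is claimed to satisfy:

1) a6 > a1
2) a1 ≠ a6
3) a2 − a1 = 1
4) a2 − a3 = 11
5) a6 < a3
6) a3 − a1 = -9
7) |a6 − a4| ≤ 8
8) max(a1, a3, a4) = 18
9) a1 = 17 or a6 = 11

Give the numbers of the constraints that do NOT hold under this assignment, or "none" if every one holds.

1) a6 = 11, a1 = 18; 11 ≤ 18 (want >) — violated.
2) a1 = 18, a6 = 11; distinct — satisfied.
3) a2 − a1 = 20 − 18 = 2, not 1 — violated.
4) a2 − a3 = 20 − 9 = 11 — satisfied.
5) a6 = 11, a3 = 9; 11 ≥ 9 (want <) — violated.
6) a3 − a1 = 9 − 18 = -9 — satisfied.
7) |11 − 17| = 6; 6 ≤ 8 — satisfied.
8) max(18, 9, 17) = 18 — satisfied.
9) a1 = 18 ≠ 17, but a6 = 11 = 11 (second disjunct) — satisfied.

The assignment fails constraints 1, 3, and 5.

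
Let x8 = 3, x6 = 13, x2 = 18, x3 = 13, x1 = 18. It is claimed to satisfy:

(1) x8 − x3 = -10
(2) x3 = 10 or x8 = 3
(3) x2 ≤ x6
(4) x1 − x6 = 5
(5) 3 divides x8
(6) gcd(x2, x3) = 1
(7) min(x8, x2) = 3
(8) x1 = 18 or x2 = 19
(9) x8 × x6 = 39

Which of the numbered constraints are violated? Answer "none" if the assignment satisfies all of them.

No — constraint 3 is not satisfied.

(1) x8 − x3 = 3 − 13 = -10 — satisfied.
(2) x3 = 13 ≠ 10, but x8 = 3 = 3 (second disjunct) — satisfied.
(3) x2 = 18, x6 = 13; 18 > 13 (want ≤) — violated.
(4) x1 − x6 = 18 − 13 = 5 — satisfied.
(5) 3 / 3 = 1, so 3 divides 3 — satisfied.
(6) gcd(18, 13) = 1 — satisfied.
(7) min(3, 18) = 3 — satisfied.
(8) x1 = 18 = 18 (first disjunct) — satisfied.
(9) x8 × x6 = 3 × 13 = 39 — satisfied.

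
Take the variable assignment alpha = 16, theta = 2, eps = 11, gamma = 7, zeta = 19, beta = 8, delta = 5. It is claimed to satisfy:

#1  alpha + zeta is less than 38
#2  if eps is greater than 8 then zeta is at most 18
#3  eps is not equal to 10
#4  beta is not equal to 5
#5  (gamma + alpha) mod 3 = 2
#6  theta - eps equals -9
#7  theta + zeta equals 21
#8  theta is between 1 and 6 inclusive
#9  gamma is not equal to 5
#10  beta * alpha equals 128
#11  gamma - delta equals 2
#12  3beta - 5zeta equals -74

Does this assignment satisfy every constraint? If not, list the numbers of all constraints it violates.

#1 alpha + zeta = 16 + 19 = 35; 35 < 38  yes
#2 eps = 11 > 8, so we need zeta ≤ 18; but zeta = 19 > 18  no
#3 eps = 11, and 11 ≠ 10  yes
#4 beta = 8, and 8 ≠ 5  yes
#5 gamma + alpha = 23; 23 mod 3 = 2  yes
#6 theta - eps = 2 - 11 = -9  yes
#7 theta + zeta = 2 + 19 = 21  yes
#8 theta = 2 lies in [1, 6]  yes
#9 gamma = 7, and 7 ≠ 5  yes
#10 beta * alpha = 8 * 16 = 128  yes
#11 gamma - delta = 7 - 5 = 2  yes
#12 3beta - 5zeta = 3(8) - 5(19) = -71, not -74  no

Constraints 2 and 12 do not hold.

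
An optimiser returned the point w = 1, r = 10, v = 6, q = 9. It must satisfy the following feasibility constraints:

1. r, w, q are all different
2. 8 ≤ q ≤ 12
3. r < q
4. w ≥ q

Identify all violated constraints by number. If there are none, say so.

Constraints 3 and 4 do not hold.

1. values 10, 1, 9 are pairwise distinct  holds
2. q = 9 lies in [8, 12]  holds
3. r = 10, q = 9; 10 ≥ 9 (want <)  fails
4. w = 1, q = 9; 1 < 9 (want ≥)  fails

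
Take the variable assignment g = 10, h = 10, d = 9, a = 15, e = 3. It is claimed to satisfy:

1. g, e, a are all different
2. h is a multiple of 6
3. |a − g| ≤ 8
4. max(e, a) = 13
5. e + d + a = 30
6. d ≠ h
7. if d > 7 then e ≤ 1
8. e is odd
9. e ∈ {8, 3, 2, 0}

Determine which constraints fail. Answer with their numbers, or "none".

1. values 10, 3, 15 are pairwise distinct — OK.
2. 10 = 6×1 + 4, so 6 does not divide 10 — violated.
3. |15 − 10| = 5; 5 ≤ 8 — OK.
4. max(3, 15) = 15, not 13 — violated.
5. e + d + a = 3 + 9 + 15 = 27, not 30 — violated.
6. d = 9, h = 10; distinct — OK.
7. d = 9 > 7, so we need e ≤ 1; but e = 3 > 1 — violated.
8. e = 3 is odd — OK.
9. e = 3 is in {8, 3, 2, 0} — OK.

Violated: 2, 4, 5, 7.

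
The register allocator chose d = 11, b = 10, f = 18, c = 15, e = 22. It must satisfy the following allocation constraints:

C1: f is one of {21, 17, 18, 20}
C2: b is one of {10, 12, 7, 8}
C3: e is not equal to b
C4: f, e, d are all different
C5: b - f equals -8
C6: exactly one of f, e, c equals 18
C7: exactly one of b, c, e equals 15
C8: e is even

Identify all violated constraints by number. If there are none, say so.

C1: f = 18 is in {21, 17, 18, 20}  holds
C2: b = 10 is in {10, 12, 7, 8}  holds
C3: e = 22, b = 10; distinct  holds
C4: values 18, 22, 11 are pairwise distinct  holds
C5: b - f = 10 - 18 = -8  holds
C6: f=18, e=22, c=15; 1 of them equals 18  holds
C7: b=10, c=15, e=22; 1 of them equals 15  holds
C8: e = 22 is even  holds

The assignment satisfies every constraint.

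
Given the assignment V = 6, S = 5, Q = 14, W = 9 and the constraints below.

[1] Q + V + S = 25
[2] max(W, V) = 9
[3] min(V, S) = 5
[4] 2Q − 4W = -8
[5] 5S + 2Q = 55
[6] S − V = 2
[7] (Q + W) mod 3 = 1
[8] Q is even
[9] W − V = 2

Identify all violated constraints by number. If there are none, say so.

The assignment fails constraints 5, 6, 7, 9.

[1] Q + V + S = 14 + 6 + 5 = 25 — satisfied.
[2] max(9, 6) = 9 — satisfied.
[3] min(6, 5) = 5 — satisfied.
[4] 2Q − 4W = 2(14) − 4(9) = -8 — satisfied.
[5] 5S + 2Q = 5(5) + 2(14) = 53, not 55 — violated.
[6] S − V = 5 − 6 = -1, not 2 — violated.
[7] Q + W = 23; 23 mod 3 = 2, not 1 — violated.
[8] Q = 14 is even — satisfied.
[9] W − V = 9 − 6 = 3, not 2 — violated.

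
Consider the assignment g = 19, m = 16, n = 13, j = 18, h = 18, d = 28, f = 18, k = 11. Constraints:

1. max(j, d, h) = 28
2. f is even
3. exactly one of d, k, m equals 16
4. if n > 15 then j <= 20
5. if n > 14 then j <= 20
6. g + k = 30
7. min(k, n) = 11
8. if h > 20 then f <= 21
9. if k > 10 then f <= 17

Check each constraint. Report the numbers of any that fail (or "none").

Constraint 9 is violated.

1. max(18, 28, 18) = 28 — OK.
2. f = 18 is even — OK.
3. d=28, k=11, m=16; 1 of them equals 16 — OK.
4. n = 13, not > 15; antecedent false, conditional vacuously true — OK.
5. n = 13, not > 14; antecedent false, conditional vacuously true — OK.
6. g + k = 19 + 11 = 30 — OK.
7. min(11, 13) = 11 — OK.
8. h = 18, not > 20; antecedent false, conditional vacuously true — OK.
9. k = 11 > 10, so we need f ≤ 17; but f = 18 > 17 — violated.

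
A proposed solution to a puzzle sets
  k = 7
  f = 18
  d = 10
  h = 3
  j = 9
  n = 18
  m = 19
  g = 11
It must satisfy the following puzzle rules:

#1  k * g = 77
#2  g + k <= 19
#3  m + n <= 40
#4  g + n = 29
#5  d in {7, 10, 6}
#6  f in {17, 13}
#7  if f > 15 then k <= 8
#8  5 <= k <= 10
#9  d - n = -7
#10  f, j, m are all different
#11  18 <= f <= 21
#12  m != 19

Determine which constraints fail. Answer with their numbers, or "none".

Violated: 6, 9, 12.

#1 k * g = 7 * 11 = 77 — holds.
#2 g + k = 11 + 7 = 18; 18 ≤ 19 — holds.
#3 m + n = 19 + 18 = 37; 37 ≤ 40 — holds.
#4 g + n = 11 + 18 = 29 — holds.
#5 d = 10 is in {7, 10, 6} — holds.
#6 f = 18 is not in {17, 13} — does not hold.
#7 f = 18 > 15, so we need k ≤ 8; k = 7 ≤ 8 — holds.
#8 k = 7 lies in [5, 10] — holds.
#9 d - n = 10 - 18 = -8, not -7 — does not hold.
#10 values 18, 9, 19 are pairwise distinct — holds.
#11 f = 18 lies in [18, 21] — holds.
#12 m = 19, but 19 is required to differ — does not hold.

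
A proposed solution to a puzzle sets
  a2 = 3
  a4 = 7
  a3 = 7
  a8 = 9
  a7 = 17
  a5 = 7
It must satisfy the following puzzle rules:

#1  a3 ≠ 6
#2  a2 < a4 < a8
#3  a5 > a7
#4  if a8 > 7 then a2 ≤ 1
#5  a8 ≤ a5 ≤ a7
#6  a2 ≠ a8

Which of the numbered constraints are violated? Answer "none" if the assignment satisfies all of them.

#1 a3 = 7, and 7 ≠ 6 — holds.
#2 values 3 < 7 < 9 — holds.
#3 a5 = 7, a7 = 17; 7 ≤ 17 (want >) — does not hold.
#4 a8 = 9 > 7, so we need a2 ≤ 1; but a2 = 3 > 1 — does not hold.
#5 values 9, 7, 17; a8 = 9 is not ≤ a5 = 7 — does not hold.
#6 a2 = 3, a8 = 9; distinct — holds.

Violated: 3, 4, and 5.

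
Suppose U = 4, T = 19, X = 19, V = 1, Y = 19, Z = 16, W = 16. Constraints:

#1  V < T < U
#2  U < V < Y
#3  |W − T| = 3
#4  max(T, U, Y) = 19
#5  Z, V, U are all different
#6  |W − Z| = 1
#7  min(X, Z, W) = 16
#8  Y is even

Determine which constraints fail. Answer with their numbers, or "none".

Constraints 1, 2, 6, and 8 are violated.

#1 values 1, 19, 4; T = 19 is not < U = 4  ✗
#2 values 4, 1, 19; U = 4 is not < V = 1  ✗
#3 |16 − 19| = 3  ✓
#4 max(19, 4, 19) = 19  ✓
#5 values 16, 1, 4 are pairwise distinct  ✓
#6 |16 − 16| = 0, not 1  ✗
#7 min(19, 16, 16) = 16  ✓
#8 Y = 19 is odd  ✗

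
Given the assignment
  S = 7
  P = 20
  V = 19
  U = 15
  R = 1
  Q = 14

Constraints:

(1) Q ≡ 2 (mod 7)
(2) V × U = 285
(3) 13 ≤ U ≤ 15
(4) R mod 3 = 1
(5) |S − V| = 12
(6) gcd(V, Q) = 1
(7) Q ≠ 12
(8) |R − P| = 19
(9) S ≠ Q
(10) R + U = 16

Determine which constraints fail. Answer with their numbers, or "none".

(1) 14 mod 7 = 0, not 2  ✘
(2) V × U = 19 × 15 = 285  ✔
(3) U = 15 lies in [13, 15]  ✔
(4) 1 mod 3 = 1  ✔
(5) |7 − 19| = 12  ✔
(6) gcd(19, 14) = 1  ✔
(7) Q = 14, and 14 ≠ 12  ✔
(8) |1 − 20| = 19  ✔
(9) S = 7, Q = 14; distinct  ✔
(10) R + U = 1 + 15 = 16  ✔

Constraint 1 does not hold.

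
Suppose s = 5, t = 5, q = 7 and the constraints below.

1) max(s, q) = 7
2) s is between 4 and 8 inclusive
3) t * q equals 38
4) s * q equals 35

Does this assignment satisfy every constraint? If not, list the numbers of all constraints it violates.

1) max(5, 7) = 7  OK
2) s = 5 lies in [4, 8]  OK
3) t * q = 5 * 7 = 35, not 38  FAIL
4) s * q = 5 * 7 = 35  OK

No — constraint 3 is not satisfied.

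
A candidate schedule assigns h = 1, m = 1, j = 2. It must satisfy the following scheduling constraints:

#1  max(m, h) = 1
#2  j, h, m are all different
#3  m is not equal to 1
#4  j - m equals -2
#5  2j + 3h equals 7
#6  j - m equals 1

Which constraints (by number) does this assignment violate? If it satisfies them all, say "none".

The assignment fails constraints 2, 3, and 4.

#1 max(1, 1) = 1 — holds.
#2 h = m = 1, not all different — does not hold.
#3 m = 1, but 1 is required to differ — does not hold.
#4 j - m = 2 - 1 = 1, not -2 — does not hold.
#5 2j + 3h = 2(2) + 3(1) = 7 — holds.
#6 j - m = 2 - 1 = 1 — holds.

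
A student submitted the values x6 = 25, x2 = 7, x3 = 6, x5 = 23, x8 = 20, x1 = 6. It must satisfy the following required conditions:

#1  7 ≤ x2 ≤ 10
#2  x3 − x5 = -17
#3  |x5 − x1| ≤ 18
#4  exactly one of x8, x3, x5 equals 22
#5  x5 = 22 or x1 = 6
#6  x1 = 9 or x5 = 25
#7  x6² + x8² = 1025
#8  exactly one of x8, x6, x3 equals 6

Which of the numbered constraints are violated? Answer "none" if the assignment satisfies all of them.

#1 x2 = 7 lies in [7, 10] — OK.
#2 x3 − x5 = 6 − 23 = -17 — OK.
#3 |23 − 6| = 17; 17 ≤ 18 — OK.
#4 x8=20, x3=6, x5=23; 0 of them equal 22, not exactly one — violated.
#5 x5 = 23 ≠ 22, but x1 = 6 = 6 (second disjunct) — OK.
#6 x1 = 6 ≠ 9 and x5 = 23 ≠ 25; both disjuncts false — violated.
#7 x6² + x8² = 25² + 20² = 625 + 400 = 1025 — OK.
#8 x8=20, x6=25, x3=6; 1 of them equals 6 — OK.

Constraints 4, 6 do not hold.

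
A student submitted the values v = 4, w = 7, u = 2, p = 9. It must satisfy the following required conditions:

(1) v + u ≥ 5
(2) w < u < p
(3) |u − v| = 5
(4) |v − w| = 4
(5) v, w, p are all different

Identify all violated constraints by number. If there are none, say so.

(1) v + u = 4 + 2 = 6; 6 ≥ 5  true
(2) values 7, 2, 9; w = 7 is not < u = 2  false
(3) |2 − 4| = 2, not 5  false
(4) |4 − 7| = 3, not 4  false
(5) values 4, 7, 9 are pairwise distinct  true

Constraints 2, 3, and 4 do not hold.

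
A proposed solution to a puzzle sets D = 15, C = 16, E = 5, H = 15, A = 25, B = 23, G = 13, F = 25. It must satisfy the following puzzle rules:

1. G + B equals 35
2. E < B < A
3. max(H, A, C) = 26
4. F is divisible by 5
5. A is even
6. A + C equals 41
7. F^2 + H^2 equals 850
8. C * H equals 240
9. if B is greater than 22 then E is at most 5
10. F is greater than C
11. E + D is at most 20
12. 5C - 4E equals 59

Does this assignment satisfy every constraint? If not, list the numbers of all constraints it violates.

1. G + B = 13 + 23 = 36, not 35 — violated.
2. values 5 < 23 < 25 — satisfied.
3. max(15, 25, 16) = 25, not 26 — violated.
4. 25 / 5 = 5, so 5 divides 25 — satisfied.
5. A = 25 is odd — violated.
6. A + C = 25 + 16 = 41 — satisfied.
7. F^2 + H^2 = 25^2 + 15^2 = 625 + 225 = 850 — satisfied.
8. C * H = 16 * 15 = 240 — satisfied.
9. B = 23 > 22, so we need E ≤ 5; E = 5 ≤ 5 — satisfied.
10. F = 25, C = 16; 25 > 16 — satisfied.
11. E + D = 5 + 15 = 20; 20 ≤ 20 — satisfied.
12. 5C - 4E = 5(16) - 4(5) = 60, not 59 — violated.

Violated: 1, 3, 5, and 12.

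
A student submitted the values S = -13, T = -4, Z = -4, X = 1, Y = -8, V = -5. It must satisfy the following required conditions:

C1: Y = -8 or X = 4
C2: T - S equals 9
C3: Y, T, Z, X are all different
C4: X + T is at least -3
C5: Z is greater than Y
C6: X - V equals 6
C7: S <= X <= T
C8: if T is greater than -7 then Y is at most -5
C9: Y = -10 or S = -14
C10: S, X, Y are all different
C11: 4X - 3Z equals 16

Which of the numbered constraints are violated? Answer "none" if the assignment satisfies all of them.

C1: Y = -8 = -8 (first disjunct) — holds.
C2: T - S = -4 - (-13) = 9 — holds.
C3: T = Z = -4, not all different — fails.
C4: X + T = 1 + (-4) = -3; -3 ≥ -3 — holds.
C5: Z = -4, Y = -8; -4 > -8 — holds.
C6: X - V = 1 - (-5) = 6 — holds.
C7: values -13, 1, -4; X = 1 is not <= T = -4 — fails.
C8: T = -4 > -7, so we need Y ≤ -5; Y = -8 ≤ -5 — holds.
C9: Y = -8 ≠ -10 and S = -13 ≠ -14; both disjuncts false — fails.
C10: values -13, 1, -8 are pairwise distinct — holds.
C11: 4X - 3Z = 4(1) - 3(-4) = 16 — holds.

Violated: 3, 7, 9.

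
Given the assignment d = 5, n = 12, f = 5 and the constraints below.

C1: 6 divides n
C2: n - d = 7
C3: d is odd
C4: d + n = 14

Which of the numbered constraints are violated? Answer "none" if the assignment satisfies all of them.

No — constraint 4 is not satisfied.

C1: 12 / 6 = 2, so 6 divides 12 — OK.
C2: n - d = 12 - 5 = 7 — OK.
C3: d = 5 is odd — OK.
C4: d + n = 5 + 12 = 17, not 14 — violated.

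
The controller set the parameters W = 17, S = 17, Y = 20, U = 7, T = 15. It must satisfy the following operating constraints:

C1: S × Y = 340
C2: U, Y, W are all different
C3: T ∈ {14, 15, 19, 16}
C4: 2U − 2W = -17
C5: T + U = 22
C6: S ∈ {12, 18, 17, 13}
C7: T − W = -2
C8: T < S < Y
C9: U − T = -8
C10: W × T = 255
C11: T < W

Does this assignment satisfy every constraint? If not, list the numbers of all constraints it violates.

Constraint 4 is violated.

C1: S × Y = 17 × 20 = 340  yes
C2: values 7, 20, 17 are pairwise distinct  yes
C3: T = 15 is in {14, 15, 19, 16}  yes
C4: 2U − 2W = 2(7) − 2(17) = -20, not -17  no
C5: T + U = 15 + 7 = 22  yes
C6: S = 17 is in {12, 18, 17, 13}  yes
C7: T − W = 15 − 17 = -2  yes
C8: values 15 < 17 < 20  yes
C9: U − T = 7 − 15 = -8  yes
C10: W × T = 17 × 15 = 255  yes
C11: T = 15, W = 17; 15 < 17  yes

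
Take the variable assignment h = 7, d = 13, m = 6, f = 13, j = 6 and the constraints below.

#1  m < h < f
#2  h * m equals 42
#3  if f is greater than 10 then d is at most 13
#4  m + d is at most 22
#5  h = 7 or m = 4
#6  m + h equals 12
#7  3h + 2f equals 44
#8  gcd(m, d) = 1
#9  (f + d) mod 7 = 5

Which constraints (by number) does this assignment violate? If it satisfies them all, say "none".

No — constraints 6, 7 are not satisfied.

#1 values 6 < 7 < 13 — holds.
#2 h * m = 7 * 6 = 42 — holds.
#3 f = 13 > 10, so we need d ≤ 13; d = 13 ≤ 13 — holds.
#4 m + d = 6 + 13 = 19; 19 ≤ 22 — holds.
#5 h = 7 = 7 (first disjunct) — holds.
#6 m + h = 6 + 7 = 13, not 12 — does not hold.
#7 3h + 2f = 3(7) + 2(13) = 47, not 44 — does not hold.
#8 gcd(6, 13) = 1 — holds.
#9 f + d = 26; 26 mod 7 = 5 — holds.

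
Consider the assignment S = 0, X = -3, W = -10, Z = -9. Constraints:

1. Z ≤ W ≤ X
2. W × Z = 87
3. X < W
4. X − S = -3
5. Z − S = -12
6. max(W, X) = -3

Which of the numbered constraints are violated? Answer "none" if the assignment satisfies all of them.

The assignment fails constraints 1, 2, 3, 5.

1. values -9, -10, -3; Z = -9 is not ≤ W = -10  FAIL
2. W × Z = -10 × (-9) = 90, not 87  FAIL
3. X = -3, W = -10; -3 ≥ -10 (want <)  FAIL
4. X − S = -3 − 0 = -3  OK
5. Z − S = -9 − 0 = -9, not -12  FAIL
6. max(-10, -3) = -3  OK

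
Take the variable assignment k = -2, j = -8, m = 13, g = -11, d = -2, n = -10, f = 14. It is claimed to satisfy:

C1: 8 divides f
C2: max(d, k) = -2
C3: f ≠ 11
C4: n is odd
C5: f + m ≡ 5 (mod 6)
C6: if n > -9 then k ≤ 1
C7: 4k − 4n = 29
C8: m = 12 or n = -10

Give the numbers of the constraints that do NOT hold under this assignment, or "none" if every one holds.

Constraints 1, 4, 5, and 7 do not hold.

C1: 14 = 8×1 + 6, so 8 does not divide 14 — does not hold.
C2: max(-2, -2) = -2 — holds.
C3: f = 14, and 14 ≠ 11 — holds.
C4: n = -10 is even — does not hold.
C5: f + m = 27; 27 mod 6 = 3, not 5 — does not hold.
C6: n = -10, not > -9; antecedent false, conditional vacuously true — holds.
C7: 4k − 4n = 4(-2) − 4(-10) = 32, not 29 — does not hold.
C8: m = 13 ≠ 12, but n = -10 = -10 (second disjunct) — holds.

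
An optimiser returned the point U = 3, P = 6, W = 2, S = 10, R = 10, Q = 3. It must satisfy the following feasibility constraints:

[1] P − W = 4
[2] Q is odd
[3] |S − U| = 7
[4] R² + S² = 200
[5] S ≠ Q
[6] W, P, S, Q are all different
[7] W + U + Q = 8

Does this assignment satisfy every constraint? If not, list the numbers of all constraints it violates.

Yes — all constraints hold.

[1] P − W = 6 − 2 = 4 — satisfied.
[2] Q = 3 is odd — satisfied.
[3] |10 − 3| = 7 — satisfied.
[4] R² + S² = 10² + 10² = 100 + 100 = 200 — satisfied.
[5] S = 10, Q = 3; distinct — satisfied.
[6] values 2, 6, 10, 3 are pairwise distinct — satisfied.
[7] W + U + Q = 2 + 3 + 3 = 8 — satisfied.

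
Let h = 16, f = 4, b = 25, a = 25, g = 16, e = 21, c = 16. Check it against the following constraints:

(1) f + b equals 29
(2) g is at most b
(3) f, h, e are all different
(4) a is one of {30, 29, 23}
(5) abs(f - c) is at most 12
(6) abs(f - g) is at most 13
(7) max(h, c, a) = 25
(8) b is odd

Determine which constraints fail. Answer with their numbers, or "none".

Violated: 4.

(1) f + b = 4 + 25 = 29  ✓
(2) g = 16, b = 25; 16 ≤ 25  ✓
(3) values 4, 16, 21 are pairwise distinct  ✓
(4) a = 25 is not in {30, 29, 23}  ✗
(5) abs(4 - 16) = 12; 12 ≤ 12  ✓
(6) abs(4 - 16) = 12; 12 ≤ 13  ✓
(7) max(16, 16, 25) = 25  ✓
(8) b = 25 is odd  ✓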